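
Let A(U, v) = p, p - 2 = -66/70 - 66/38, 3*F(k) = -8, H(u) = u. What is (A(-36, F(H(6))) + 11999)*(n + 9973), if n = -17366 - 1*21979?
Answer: -33479393068/95 ≈ -3.5241e+8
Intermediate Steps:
n = -39345 (n = -17366 - 21979 = -39345)
F(k) = -8/3 (F(k) = (1/3)*(-8) = -8/3)
p = -452/665 (p = 2 + (-66/70 - 66/38) = 2 + (-66*1/70 - 66*1/38) = 2 + (-33/35 - 33/19) = 2 - 1782/665 = -452/665 ≈ -0.67970)
A(U, v) = -452/665
(A(-36, F(H(6))) + 11999)*(n + 9973) = (-452/665 + 11999)*(-39345 + 9973) = (7978883/665)*(-29372) = -33479393068/95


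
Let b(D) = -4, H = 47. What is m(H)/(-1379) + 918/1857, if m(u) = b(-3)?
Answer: 424450/853601 ≈ 0.49725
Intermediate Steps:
m(u) = -4
m(H)/(-1379) + 918/1857 = -4/(-1379) + 918/1857 = -4*(-1/1379) + 918*(1/1857) = 4/1379 + 306/619 = 424450/853601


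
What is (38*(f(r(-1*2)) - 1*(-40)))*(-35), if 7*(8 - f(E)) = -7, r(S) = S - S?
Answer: -65170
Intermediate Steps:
r(S) = 0
f(E) = 9 (f(E) = 8 - 1/7*(-7) = 8 + 1 = 9)
(38*(f(r(-1*2)) - 1*(-40)))*(-35) = (38*(9 - 1*(-40)))*(-35) = (38*(9 + 40))*(-35) = (38*49)*(-35) = 1862*(-35) = -65170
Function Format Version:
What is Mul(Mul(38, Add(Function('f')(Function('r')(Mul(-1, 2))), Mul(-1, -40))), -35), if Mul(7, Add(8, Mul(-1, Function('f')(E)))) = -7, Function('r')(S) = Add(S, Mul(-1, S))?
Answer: -65170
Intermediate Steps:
Function('r')(S) = 0
Function('f')(E) = 9 (Function('f')(E) = Add(8, Mul(Rational(-1, 7), -7)) = Add(8, 1) = 9)
Mul(Mul(38, Add(Function('f')(Function('r')(Mul(-1, 2))), Mul(-1, -40))), -35) = Mul(Mul(38, Add(9, Mul(-1, -40))), -35) = Mul(Mul(38, Add(9, 40)), -35) = Mul(Mul(38, 49), -35) = Mul(1862, -35) = -65170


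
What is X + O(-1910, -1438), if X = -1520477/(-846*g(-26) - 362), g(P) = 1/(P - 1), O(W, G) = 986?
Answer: 5539543/992 ≈ 5584.2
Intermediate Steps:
g(P) = 1/(-1 + P)
X = 4561431/992 (X = -1520477/(-846/(-1 - 26) - 362) = -1520477/(-846/(-27) - 362) = -1520477/(-846*(-1/27) - 362) = -1520477/(94/3 - 362) = -1520477/(-992/3) = -1520477*(-3/992) = 4561431/992 ≈ 4598.2)
X + O(-1910, -1438) = 4561431/992 + 986 = 5539543/992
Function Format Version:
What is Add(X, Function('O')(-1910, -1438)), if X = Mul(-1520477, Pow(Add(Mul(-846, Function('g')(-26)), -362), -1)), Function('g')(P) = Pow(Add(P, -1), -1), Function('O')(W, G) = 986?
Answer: Rational(5539543, 992) ≈ 5584.2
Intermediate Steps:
Function('g')(P) = Pow(Add(-1, P), -1)
X = Rational(4561431, 992) (X = Mul(-1520477, Pow(Add(Mul(-846, Pow(Add(-1, -26), -1)), -362), -1)) = Mul(-1520477, Pow(Add(Mul(-846, Pow(-27, -1)), -362), -1)) = Mul(-1520477, Pow(Add(Mul(-846, Rational(-1, 27)), -362), -1)) = Mul(-1520477, Pow(Add(Rational(94, 3), -362), -1)) = Mul(-1520477, Pow(Rational(-992, 3), -1)) = Mul(-1520477, Rational(-3, 992)) = Rational(4561431, 992) ≈ 4598.2)
Add(X, Function('O')(-1910, -1438)) = Add(Rational(4561431, 992), 986) = Rational(5539543, 992)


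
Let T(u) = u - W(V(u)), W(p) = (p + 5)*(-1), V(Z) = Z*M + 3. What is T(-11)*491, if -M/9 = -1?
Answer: -50082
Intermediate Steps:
M = 9 (M = -9*(-1) = 9)
V(Z) = 3 + 9*Z (V(Z) = Z*9 + 3 = 9*Z + 3 = 3 + 9*Z)
W(p) = -5 - p (W(p) = (5 + p)*(-1) = -5 - p)
T(u) = 8 + 10*u (T(u) = u - (-5 - (3 + 9*u)) = u - (-5 + (-3 - 9*u)) = u - (-8 - 9*u) = u + (8 + 9*u) = 8 + 10*u)
T(-11)*491 = (8 + 10*(-11))*491 = (8 - 110)*491 = -102*491 = -50082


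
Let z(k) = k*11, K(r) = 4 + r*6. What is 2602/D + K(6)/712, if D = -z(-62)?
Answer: 117494/30349 ≈ 3.8714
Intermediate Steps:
K(r) = 4 + 6*r
z(k) = 11*k
D = 682 (D = -11*(-62) = -1*(-682) = 682)
2602/D + K(6)/712 = 2602/682 + (4 + 6*6)/712 = 2602*(1/682) + (4 + 36)*(1/712) = 1301/341 + 40*(1/712) = 1301/341 + 5/89 = 117494/30349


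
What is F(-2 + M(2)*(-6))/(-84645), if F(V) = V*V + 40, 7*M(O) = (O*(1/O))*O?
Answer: -2636/4147605 ≈ -0.00063555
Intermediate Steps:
M(O) = O/7 (M(O) = ((O*(1/O))*O)/7 = ((O/O)*O)/7 = (1*O)/7 = O/7)
F(V) = 40 + V² (F(V) = V² + 40 = 40 + V²)
F(-2 + M(2)*(-6))/(-84645) = (40 + (-2 + ((⅐)*2)*(-6))²)/(-84645) = (40 + (-2 + (2/7)*(-6))²)*(-1/84645) = (40 + (-2 - 12/7)²)*(-1/84645) = (40 + (-26/7)²)*(-1/84645) = (40 + 676/49)*(-1/84645) = (2636/49)*(-1/84645) = -2636/4147605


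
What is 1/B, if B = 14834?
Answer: 1/14834 ≈ 6.7413e-5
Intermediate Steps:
1/B = 1/14834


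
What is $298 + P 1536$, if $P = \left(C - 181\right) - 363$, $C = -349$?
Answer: $-1371350$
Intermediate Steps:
$P = -893$ ($P = \left(-349 - 181\right) - 363 = -530 - 363 = -893$)
$298 + P 1536 = 298 - 1371648 = -1371350$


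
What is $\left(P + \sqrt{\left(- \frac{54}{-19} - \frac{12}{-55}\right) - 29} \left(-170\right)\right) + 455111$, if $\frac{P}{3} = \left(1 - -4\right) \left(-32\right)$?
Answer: $454631 - \frac{34 i \sqrt{28326815}}{209} \approx 4.5463 \cdot 10^{5} - 865.83 i$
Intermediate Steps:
$P = -480$ ($P = 3 \left(1 - -4\right) \left(-32\right) = 3 \left(1 + 4\right) \left(-32\right) = 3 \cdot 5 \left(-32\right) = 3 \left(-160\right) = -480$)
$\left(P + \sqrt{\left(- \frac{54}{-19} - \frac{12}{-55}\right) - 29} \left(-170\right)\right) + 455111 = \left(-480 + \sqrt{\left(- \frac{54}{-19} - \frac{12}{-55}\right) - 29} \left(-170\right)\right) + 455111 = \left(-480 + \sqrt{\left(\left(-54\right) \left(- \frac{1}{19}\right) - - \frac{12}{55}\right) - 29} \left(-170\right)\right) + 455111 = \left(-480 + \sqrt{\left(\frac{54}{19} + \frac{12}{55}\right) - 29} \left(-170\right)\right) + 455111 = \left(-480 + \sqrt{\frac{3198}{1045} - 29} \left(-170\right)\right) + 455111 = \left(-480 + \sqrt{- \frac{27107}{1045}} \left(-170\right)\right) + 455111 = \left(-480 + \frac{i \sqrt{28326815}}{1045} \left(-170\right)\right) + 455111 = \left(-480 - \frac{34 i \sqrt{28326815}}{209}\right) + 455111 = 454631 - \frac{34 i \sqrt{28326815}}{209}$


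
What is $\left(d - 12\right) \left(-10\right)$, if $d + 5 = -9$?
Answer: $260$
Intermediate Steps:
$d = -14$ ($d = -5 - 9 = -14$)
$\left(d - 12\right) \left(-10\right) = \left(-14 - 12\right) \left(-10\right) = \left(-26\right) \left(-10\right) = 260$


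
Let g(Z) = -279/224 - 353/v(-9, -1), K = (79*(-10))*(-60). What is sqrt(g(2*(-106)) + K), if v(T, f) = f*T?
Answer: sqrt(1336675438)/168 ≈ 217.62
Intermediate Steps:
v(T, f) = T*f
K = 47400 (K = -790*(-60) = 47400)
g(Z) = -81583/2016 (g(Z) = -279/224 - 353/((-9*(-1))) = -279*1/224 - 353/9 = -279/224 - 353*1/9 = -279/224 - 353/9 = -81583/2016)
sqrt(g(2*(-106)) + K) = sqrt(-81583/2016 + 47400) = sqrt(95476817/2016) = sqrt(1336675438)/168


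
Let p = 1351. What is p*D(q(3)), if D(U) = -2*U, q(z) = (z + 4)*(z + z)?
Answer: -113484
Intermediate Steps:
q(z) = 2*z*(4 + z) (q(z) = (4 + z)*(2*z) = 2*z*(4 + z))
p*D(q(3)) = 1351*(-4*3*(4 + 3)) = 1351*(-4*3*7) = 1351*(-2*42) = 1351*(-84) = -113484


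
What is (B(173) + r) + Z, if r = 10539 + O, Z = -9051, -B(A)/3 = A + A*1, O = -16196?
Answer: -15746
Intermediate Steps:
B(A) = -6*A (B(A) = -3*(A + A*1) = -3*(A + A) = -6*A)
r = -5657 (r = 10539 - 16196 = -5657)
(B(173) + r) + Z = (-6*173 - 5657) - 9051 = (-1038 - 5657) - 9051 = -6695 - 9051 = -15746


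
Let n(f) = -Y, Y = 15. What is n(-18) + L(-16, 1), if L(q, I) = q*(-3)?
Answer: 33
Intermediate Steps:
L(q, I) = -3*q
n(f) = -15 (n(f) = -1*15 = -15)
n(-18) + L(-16, 1) = -15 - 3*(-16) = -15 + 48 = 33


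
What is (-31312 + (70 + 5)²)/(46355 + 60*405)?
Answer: -25687/70655 ≈ -0.36356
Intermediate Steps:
(-31312 + (70 + 5)²)/(46355 + 60*405) = (-31312 + 75²)/(46355 + 24300) = (-31312 + 5625)/70655 = -25687*1/70655 = -25687/70655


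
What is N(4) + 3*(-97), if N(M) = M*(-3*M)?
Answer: -339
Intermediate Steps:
N(M) = -3*M**2
N(4) + 3*(-97) = -3*4**2 + 3*(-97) = -3*16 - 291 = -48 - 291 = -339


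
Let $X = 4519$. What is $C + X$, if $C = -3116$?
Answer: $1403$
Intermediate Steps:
$C + X = -3116 + 4519 = 1403$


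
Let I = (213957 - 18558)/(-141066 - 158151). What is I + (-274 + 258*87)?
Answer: 2211347975/99739 ≈ 22171.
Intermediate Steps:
I = -65133/99739 (I = 195399/(-299217) = 195399*(-1/299217) = -65133/99739 ≈ -0.65303)
I + (-274 + 258*87) = -65133/99739 + (-274 + 258*87) = -65133/99739 + (-274 + 22446) = -65133/99739 + 22172 = 2211347975/99739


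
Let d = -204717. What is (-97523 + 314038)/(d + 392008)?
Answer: 16655/14407 ≈ 1.1560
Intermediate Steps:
(-97523 + 314038)/(d + 392008) = (-97523 + 314038)/(-204717 + 392008) = 216515/187291 = 216515*(1/187291) = 16655/14407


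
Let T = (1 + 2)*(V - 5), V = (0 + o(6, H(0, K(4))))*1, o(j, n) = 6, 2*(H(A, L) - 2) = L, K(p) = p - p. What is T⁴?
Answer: 81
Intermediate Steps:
K(p) = 0
H(A, L) = 2 + L/2
V = 6 (V = (0 + 6)*1 = 6*1 = 6)
T = 3 (T = (1 + 2)*(6 - 5) = 3*1 = 3)
T⁴ = 3⁴ = 81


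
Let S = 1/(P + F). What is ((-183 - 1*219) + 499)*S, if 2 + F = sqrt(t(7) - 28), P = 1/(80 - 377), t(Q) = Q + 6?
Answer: -3428271/335432 - 8556273*I*sqrt(15)/1677160 ≈ -10.22 - 19.759*I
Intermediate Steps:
t(Q) = 6 + Q
P = -1/297 (P = 1/(-297) = -1/297 ≈ -0.0033670)
F = -2 + I*sqrt(15) (F = -2 + sqrt((6 + 7) - 28) = -2 + sqrt(13 - 28) = -2 + sqrt(-15) = -2 + I*sqrt(15) ≈ -2.0 + 3.873*I)
S = 1/(-595/297 + I*sqrt(15)) (S = 1/(-1/297 + (-2 + I*sqrt(15))) = 1/(-595/297 + I*sqrt(15)) ≈ -0.10537 - 0.2037*I)
((-183 - 1*219) + 499)*S = ((-183 - 1*219) + 499)*(-35343/335432 - 88209*I*sqrt(15)/1677160) = ((-183 - 219) + 499)*(-35343/335432 - 88209*I*sqrt(15)/1677160) = (-402 + 499)*(-35343/335432 - 88209*I*sqrt(15)/1677160) = 97*(-35343/335432 - 88209*I*sqrt(15)/1677160) = -3428271/335432 - 8556273*I*sqrt(15)/1677160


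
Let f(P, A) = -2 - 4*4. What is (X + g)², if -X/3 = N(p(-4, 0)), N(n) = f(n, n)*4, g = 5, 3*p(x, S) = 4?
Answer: 48841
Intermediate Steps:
p(x, S) = 4/3 (p(x, S) = (⅓)*4 = 4/3)
f(P, A) = -18 (f(P, A) = -2 - 16 = -18)
N(n) = -72 (N(n) = -18*4 = -72)
X = 216 (X = -3*(-72) = 216)
(X + g)² = (216 + 5)² = 221² = 48841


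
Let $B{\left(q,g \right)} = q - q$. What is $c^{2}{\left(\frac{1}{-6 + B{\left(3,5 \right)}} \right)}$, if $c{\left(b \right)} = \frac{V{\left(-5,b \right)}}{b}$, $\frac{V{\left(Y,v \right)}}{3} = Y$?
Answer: $8100$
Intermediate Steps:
$B{\left(q,g \right)} = 0$
$V{\left(Y,v \right)} = 3 Y$
$c{\left(b \right)} = - \frac{15}{b}$ ($c{\left(b \right)} = \frac{3 \left(-5\right)}{b} = - \frac{15}{b}$)
$c^{2}{\left(\frac{1}{-6 + B{\left(3,5 \right)}} \right)} = \left(- \frac{15}{\frac{1}{-6 + 0}}\right)^{2} = \left(- \frac{15}{\frac{1}{-6}}\right)^{2} = \left(- \frac{15}{- \frac{1}{6}}\right)^{2} = \left(\left(-15\right) \left(-6\right)\right)^{2} = 90^{2} = 8100$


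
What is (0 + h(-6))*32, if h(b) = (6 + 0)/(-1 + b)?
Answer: -192/7 ≈ -27.429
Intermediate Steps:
h(b) = 6/(-1 + b)
(0 + h(-6))*32 = (0 + 6/(-1 - 6))*32 = (0 + 6/(-7))*32 = (0 + 6*(-1/7))*32 = (0 - 6/7)*32 = -6/7*32 = -192/7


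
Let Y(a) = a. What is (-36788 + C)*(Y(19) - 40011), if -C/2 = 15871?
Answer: 2740651760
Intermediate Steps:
C = -31742 (C = -2*15871 = -31742)
(-36788 + C)*(Y(19) - 40011) = (-36788 - 31742)*(19 - 40011) = -68530*(-39992) = 2740651760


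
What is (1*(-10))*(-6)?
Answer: 60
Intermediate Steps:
(1*(-10))*(-6) = -10*(-6) = 60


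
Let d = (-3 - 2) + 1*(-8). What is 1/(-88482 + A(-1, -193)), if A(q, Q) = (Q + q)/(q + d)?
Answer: -7/619277 ≈ -1.1304e-5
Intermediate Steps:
d = -13 (d = -5 - 8 = -13)
A(q, Q) = (Q + q)/(-13 + q) (A(q, Q) = (Q + q)/(q - 13) = (Q + q)/(-13 + q))
1/(-88482 + A(-1, -193)) = 1/(-88482 + (-193 - 1)/(-13 - 1)) = 1/(-88482 - 194/(-14)) = 1/(-88482 - 1/14*(-194)) = 1/(-88482 + 97/7) = 1/(-619277/7) = -7/619277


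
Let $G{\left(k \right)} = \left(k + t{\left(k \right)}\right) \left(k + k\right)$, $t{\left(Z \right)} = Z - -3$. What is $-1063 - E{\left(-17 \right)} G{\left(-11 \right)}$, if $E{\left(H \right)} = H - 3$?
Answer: $7297$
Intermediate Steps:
$E{\left(H \right)} = -3 + H$
$t{\left(Z \right)} = 3 + Z$ ($t{\left(Z \right)} = Z + 3 = 3 + Z$)
$G{\left(k \right)} = 2 k \left(3 + 2 k\right)$ ($G{\left(k \right)} = \left(k + \left(3 + k\right)\right) \left(k + k\right) = \left(3 + 2 k\right) 2 k = 2 k \left(3 + 2 k\right)$)
$-1063 - E{\left(-17 \right)} G{\left(-11 \right)} = -1063 - \left(-3 - 17\right) 2 \left(-11\right) \left(3 + 2 \left(-11\right)\right) = -1063 - - 20 \cdot 2 \left(-11\right) \left(3 - 22\right) = -1063 - - 20 \cdot 2 \left(-11\right) \left(-19\right) = -1063 - \left(-20\right) 418 = -1063 - -8360 = -1063 + 8360 = 7297$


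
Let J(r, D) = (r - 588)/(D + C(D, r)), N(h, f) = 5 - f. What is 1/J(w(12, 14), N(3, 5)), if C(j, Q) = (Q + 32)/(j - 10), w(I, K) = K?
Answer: 23/2870 ≈ 0.0080139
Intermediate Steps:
C(j, Q) = (32 + Q)/(-10 + j)
J(r, D) = (-588 + r)/(D + (32 + r)/(-10 + D)) (J(r, D) = (r - 588)/(D + (32 + r)/(-10 + D)) = (-588 + r)/(D + (32 + r)/(-10 + D)))
1/J(w(12, 14), N(3, 5)) = 1/((-588 + 14)*(-10 + (5 - 1*5))/(32 + 14 + (5 - 1*5)*(-10 + (5 - 1*5)))) = 1/(-574*(-10 + (5 - 5))/(32 + 14 + (5 - 5)*(-10 + (5 - 5)))) = 1/(-574*(-10 + 0)/(32 + 14 + 0*(-10 + 0))) = 1/(-574*(-10)/(32 + 14 + 0*(-10))) = 1/(-574*(-10)/(32 + 14 + 0)) = 1/(-574*(-10)/46) = 1/((1/46)*(-574)*(-10)) = 1/(2870/23) = 23/2870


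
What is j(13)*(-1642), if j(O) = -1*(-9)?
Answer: -14778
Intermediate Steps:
j(O) = 9
j(13)*(-1642) = 9*(-1642) = -14778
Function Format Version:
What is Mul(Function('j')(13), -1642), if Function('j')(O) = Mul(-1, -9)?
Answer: -14778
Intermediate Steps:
Function('j')(O) = 9
Mul(Function('j')(13), -1642) = Mul(9, -1642) = -14778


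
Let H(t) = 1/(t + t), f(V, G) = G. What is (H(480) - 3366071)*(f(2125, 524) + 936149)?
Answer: -3026791507975007/960 ≈ -3.1529e+12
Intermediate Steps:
H(t) = 1/(2*t)
(H(480) - 3366071)*(f(2125, 524) + 936149) = ((½)/480 - 3366071)*(524 + 936149) = ((½)*(1/480) - 3366071)*936673 = (1/960 - 3366071)*936673 = -3231428159/960*936673 = -3026791507975007/960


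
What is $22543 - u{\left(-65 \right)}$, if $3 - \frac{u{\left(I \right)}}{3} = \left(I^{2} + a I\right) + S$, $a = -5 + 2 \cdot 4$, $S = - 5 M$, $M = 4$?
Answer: $34564$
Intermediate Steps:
$S = -20$ ($S = \left(-5\right) 4 = -20$)
$a = 3$ ($a = -5 + 8 = 3$)
$u{\left(I \right)} = 69 - 9 I - 3 I^{2}$ ($u{\left(I \right)} = 9 - 3 \left(\left(I^{2} + 3 I\right) - 20\right) = 9 - 3 \left(-20 + I^{2} + 3 I\right) = 9 - \left(-60 + 3 I^{2} + 9 I\right) = 69 - 9 I - 3 I^{2}$)
$22543 - u{\left(-65 \right)} = 22543 - \left(69 - -585 - 3 \left(-65\right)^{2}\right) = 22543 - \left(69 + 585 - 12675\right) = 22543 - -12021 = 22543 + 12021 = 34564$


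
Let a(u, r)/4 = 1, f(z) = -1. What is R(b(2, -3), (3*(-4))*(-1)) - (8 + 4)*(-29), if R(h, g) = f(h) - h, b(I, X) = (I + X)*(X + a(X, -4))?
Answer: 348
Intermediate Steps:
a(u, r) = 4 (a(u, r) = 4*1 = 4)
b(I, X) = (4 + X)*(I + X) (b(I, X) = (I + X)*(X + 4) = (I + X)*(4 + X) = (4 + X)*(I + X))
R(h, g) = -1 - h
R(b(2, -3), (3*(-4))*(-1)) - (8 + 4)*(-29) = (-1 - ((-3)² + 4*2 + 4*(-3) + 2*(-3))) - (8 + 4)*(-29) = (-1 - (9 + 8 - 12 - 6)) - 12*(-29) = (-1 - 1*(-1)) - 1*(-348) = (-1 + 1) + 348 = 0 + 348 = 348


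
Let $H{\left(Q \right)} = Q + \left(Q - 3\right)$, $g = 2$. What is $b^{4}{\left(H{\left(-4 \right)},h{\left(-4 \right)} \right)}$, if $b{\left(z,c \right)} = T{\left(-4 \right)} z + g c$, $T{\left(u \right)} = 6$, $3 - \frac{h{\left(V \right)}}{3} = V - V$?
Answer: $5308416$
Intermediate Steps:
$h{\left(V \right)} = 9$ ($h{\left(V \right)} = 9 - 3 \left(V - V\right) = 9 - 0 = 9 + 0 = 9$)
$H{\left(Q \right)} = -3 + 2 Q$ ($H{\left(Q \right)} = Q + \left(-3 + Q\right) = -3 + 2 Q$)
$b{\left(z,c \right)} = 2 c + 6 z$ ($b{\left(z,c \right)} = 6 z + 2 c = 2 c + 6 z$)
$b^{4}{\left(H{\left(-4 \right)},h{\left(-4 \right)} \right)} = \left(2 \cdot 9 + 6 \left(-3 + 2 \left(-4\right)\right)\right)^{4} = \left(18 + 6 \left(-3 - 8\right)\right)^{4} = \left(18 + 6 \left(-11\right)\right)^{4} = \left(18 - 66\right)^{4} = \left(-48\right)^{4} = 5308416$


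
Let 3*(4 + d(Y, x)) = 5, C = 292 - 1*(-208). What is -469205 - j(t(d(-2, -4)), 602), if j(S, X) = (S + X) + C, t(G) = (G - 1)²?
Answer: -4232863/9 ≈ -4.7032e+5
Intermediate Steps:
C = 500 (C = 292 + 208 = 500)
d(Y, x) = -7/3 (d(Y, x) = -4 + (⅓)*5 = -4 + 5/3 = -7/3)
t(G) = (-1 + G)²
j(S, X) = 500 + S + X (j(S, X) = (S + X) + 500 = 500 + S + X)
-469205 - j(t(d(-2, -4)), 602) = -469205 - (500 + (-1 - 7/3)² + 602) = -469205 - (500 + (-10/3)² + 602) = -469205 - (500 + 100/9 + 602) = -469205 - 1*10018/9 = -469205 - 10018/9 = -4232863/9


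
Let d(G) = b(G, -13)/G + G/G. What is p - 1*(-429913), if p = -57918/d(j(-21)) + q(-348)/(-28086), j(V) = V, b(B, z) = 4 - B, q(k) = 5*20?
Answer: 20614632395/28086 ≈ 7.3398e+5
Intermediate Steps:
q(k) = 100
d(G) = 1 + (4 - G)/G (d(G) = (4 - G)/G + G/G = (4 - G)/G + 1 = 1 + (4 - G)/G)
p = 8540095877/28086 (p = -57918/(4/(-21)) + 100/(-28086) = -57918/(4*(-1/21)) + 100*(-1/28086) = -57918/(-4/21) - 50/14043 = -57918*(-21/4) - 50/14043 = 608139/2 - 50/14043 = 8540095877/28086 ≈ 3.0407e+5)
p - 1*(-429913) = 8540095877/28086 - 1*(-429913) = 8540095877/28086 + 429913 = 20614632395/28086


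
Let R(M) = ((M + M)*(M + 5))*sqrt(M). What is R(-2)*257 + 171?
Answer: 171 - 3084*I*sqrt(2) ≈ 171.0 - 4361.4*I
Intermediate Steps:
R(M) = 2*M**(3/2)*(5 + M) (R(M) = ((2*M)*(5 + M))*sqrt(M) = (2*M*(5 + M))*sqrt(M) = 2*M**(3/2)*(5 + M))
R(-2)*257 + 171 = (2*(-2)**(3/2)*(5 - 2))*257 + 171 = (2*(-2*I*sqrt(2))*3)*257 + 171 = -12*I*sqrt(2)*257 + 171 = -3084*I*sqrt(2) + 171 = 171 - 3084*I*sqrt(2)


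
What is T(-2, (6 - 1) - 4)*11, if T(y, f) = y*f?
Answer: -22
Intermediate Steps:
T(y, f) = f*y
T(-2, (6 - 1) - 4)*11 = (((6 - 1) - 4)*(-2))*11 = ((5 - 4)*(-2))*11 = (1*(-2))*11 = -2*11 = -22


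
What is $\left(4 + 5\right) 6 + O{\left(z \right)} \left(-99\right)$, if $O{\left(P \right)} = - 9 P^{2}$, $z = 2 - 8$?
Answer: $32130$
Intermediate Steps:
$z = -6$ ($z = 2 - 8 = -6$)
$\left(4 + 5\right) 6 + O{\left(z \right)} \left(-99\right) = \left(4 + 5\right) 6 + - 9 \left(-6\right)^{2} \left(-99\right) = 9 \cdot 6 + \left(-9\right) 36 \left(-99\right) = 54 - -32076 = 54 + 32076 = 32130$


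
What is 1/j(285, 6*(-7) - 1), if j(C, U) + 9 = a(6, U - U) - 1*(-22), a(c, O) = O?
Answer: 1/13 ≈ 0.076923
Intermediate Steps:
j(C, U) = 13 (j(C, U) = -9 + ((U - U) - 1*(-22)) = -9 + (0 + 22) = -9 + 22 = 13)
1/j(285, 6*(-7) - 1) = 1/13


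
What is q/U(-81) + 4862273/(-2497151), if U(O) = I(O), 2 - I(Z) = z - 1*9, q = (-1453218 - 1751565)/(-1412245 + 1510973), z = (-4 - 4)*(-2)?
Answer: 5602614629513/1232693619640 ≈ 4.5450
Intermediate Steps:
z = 16 (z = -8*(-2) = 16)
q = -3204783/98728 ≈ -32.461
I(Z) = -5 (I(Z) = 2 - (16 - 1*9) = 2 - (16 - 9) = 2 - 1*7 = 2 - 7 = -5)
U(O) = -5
q/U(-81) + 4862273/(-2497151) = -3204783/98728/(-5) + 4862273/(-2497151) = -3204783/98728*(-⅕) + 4862273*(-1/2497151) = 3204783/493640 - 4862273/2497151 = 5602614629513/1232693619640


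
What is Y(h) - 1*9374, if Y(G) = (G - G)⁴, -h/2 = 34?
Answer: -9374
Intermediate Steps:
h = -68 (h = -2*34 = -68)
Y(G) = 0 (Y(G) = 0⁴ = 0)
Y(h) - 1*9374 = 0 - 1*9374 = 0 - 9374 = -9374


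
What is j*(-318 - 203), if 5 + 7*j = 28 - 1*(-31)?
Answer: -28134/7 ≈ -4019.1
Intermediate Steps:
j = 54/7 (j = -5/7 + (28 - 1*(-31))/7 = -5/7 + (28 + 31)/7 = -5/7 + (⅐)*59 = -5/7 + 59/7 = 54/7 ≈ 7.7143)
j*(-318 - 203) = 54*(-318 - 203)/7 = (54/7)*(-521) = -28134/7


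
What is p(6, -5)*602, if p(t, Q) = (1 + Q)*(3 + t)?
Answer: -21672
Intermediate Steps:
p(6, -5)*602 = (3 + 6 + 3*(-5) - 5*6)*602 = (3 + 6 - 15 - 30)*602 = -36*602 = -21672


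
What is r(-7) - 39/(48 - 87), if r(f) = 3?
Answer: 4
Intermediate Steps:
r(-7) - 39/(48 - 87) = 3 - 39/(48 - 87) = 3 - 39/(-39) = 3 - 39*(-1/39) = 3 + 1 = 4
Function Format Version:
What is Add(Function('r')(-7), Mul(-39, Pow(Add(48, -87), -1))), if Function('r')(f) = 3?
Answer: 4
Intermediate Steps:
Add(Function('r')(-7), Mul(-39, Pow(Add(48, -87), -1))) = Add(3, Mul(-39, Pow(Add(48, -87), -1))) = Add(3, Mul(-39, Pow(-39, -1))) = Add(3, Mul(-39, Rational(-1, 39))) = Add(3, 1) = 4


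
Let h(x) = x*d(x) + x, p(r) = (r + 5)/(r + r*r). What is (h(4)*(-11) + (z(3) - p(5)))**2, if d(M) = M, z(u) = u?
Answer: 425104/9 ≈ 47234.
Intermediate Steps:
p(r) = (5 + r)/(r + r**2)
h(x) = x + x**2 (h(x) = x*x + x = x**2 + x = x + x**2)
(h(4)*(-11) + (z(3) - p(5)))**2 = ((4*(1 + 4))*(-11) + (3 - (5 + 5)/(5*(1 + 5))))**2 = ((4*5)*(-11) + (3 - 10/(5*6)))**2 = (20*(-11) + (3 - 10/(5*6)))**2 = (-220 + (3 - 1*1/3))**2 = (-220 + (3 - 1/3))**2 = (-220 + 8/3)**2 = (-652/3)**2 = 425104/9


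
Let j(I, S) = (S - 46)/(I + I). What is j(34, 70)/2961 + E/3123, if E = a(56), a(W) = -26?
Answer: -143336/17466939 ≈ -0.0082061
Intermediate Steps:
j(I, S) = (-46 + S)/(2*I) (j(I, S) = (-46 + S)/((2*I)) = (-46 + S)*(1/(2*I)) = (-46 + S)/(2*I))
E = -26
j(34, 70)/2961 + E/3123 = ((½)*(-46 + 70)/34)/2961 - 26/3123 = ((½)*(1/34)*24)*(1/2961) - 26*1/3123 = (6/17)*(1/2961) - 26/3123 = 2/16779 - 26/3123 = -143336/17466939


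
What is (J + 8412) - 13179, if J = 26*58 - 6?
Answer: -3265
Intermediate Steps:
J = 1502 (J = 1508 - 6 = 1502)
(J + 8412) - 13179 = (1502 + 8412) - 13179 = 9914 - 13179 = -3265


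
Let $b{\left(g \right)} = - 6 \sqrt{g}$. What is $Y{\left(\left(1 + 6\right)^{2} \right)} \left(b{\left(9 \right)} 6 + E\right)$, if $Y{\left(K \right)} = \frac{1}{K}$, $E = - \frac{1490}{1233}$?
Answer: $- \frac{134654}{60417} \approx -2.2287$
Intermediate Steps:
$E = - \frac{1490}{1233}$ ($E = \left(-1490\right) \frac{1}{1233} = - \frac{1490}{1233} \approx -1.2084$)
$Y{\left(\left(1 + 6\right)^{2} \right)} \left(b{\left(9 \right)} 6 + E\right) = \frac{- 6 \sqrt{9} \cdot 6 - \frac{1490}{1233}}{\left(1 + 6\right)^{2}} = \frac{\left(-6\right) 3 \cdot 6 - \frac{1490}{1233}}{7^{2}} = \frac{\left(-18\right) 6 - \frac{1490}{1233}}{49} = \frac{-108 - \frac{1490}{1233}}{49} = \frac{1}{49} \left(- \frac{134654}{1233}\right) = - \frac{134654}{60417}$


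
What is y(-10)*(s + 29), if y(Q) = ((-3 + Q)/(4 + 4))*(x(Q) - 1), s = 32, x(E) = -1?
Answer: 793/4 ≈ 198.25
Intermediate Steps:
y(Q) = ¾ - Q/4 (y(Q) = ((-3 + Q)/(4 + 4))*(-1 - 1) = ((-3 + Q)/8)*(-2) = ((-3 + Q)*(⅛))*(-2) = (-3/8 + Q/8)*(-2) = ¾ - Q/4)
y(-10)*(s + 29) = (¾ - ¼*(-10))*(32 + 29) = (¾ + 5/2)*61 = (13/4)*61 = 793/4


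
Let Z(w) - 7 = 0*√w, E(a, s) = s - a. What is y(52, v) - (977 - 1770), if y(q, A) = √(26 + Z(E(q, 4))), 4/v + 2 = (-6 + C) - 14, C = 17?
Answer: 793 + √33 ≈ 798.74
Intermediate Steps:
v = -⅘ (v = 4/(-2 + ((-6 + 17) - 14)) = 4/(-2 + (11 - 14)) = 4/(-2 - 3) = 4/(-5) = 4*(-⅕) = -⅘ ≈ -0.80000)
Z(w) = 7 (Z(w) = 7 + 0*√w = 7 + 0 = 7)
y(q, A) = √33 (y(q, A) = √(26 + 7) = √33)
y(52, v) - (977 - 1770) = √33 - (977 - 1770) = √33 - 1*(-793) = √33 + 793 = 793 + √33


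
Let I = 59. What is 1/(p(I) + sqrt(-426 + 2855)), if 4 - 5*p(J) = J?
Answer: 11/2308 + sqrt(2429)/2308 ≈ 0.026120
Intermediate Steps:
p(J) = 4/5 - J/5
1/(p(I) + sqrt(-426 + 2855)) = 1/((4/5 - 1/5*59) + sqrt(-426 + 2855)) = 1/((4/5 - 59/5) + sqrt(2429)) = 1/(-11 + sqrt(2429))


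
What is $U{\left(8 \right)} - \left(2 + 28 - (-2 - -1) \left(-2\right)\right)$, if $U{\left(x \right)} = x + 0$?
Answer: $62$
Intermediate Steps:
$U{\left(x \right)} = x$
$U{\left(8 \right)} - \left(2 + 28 - (-2 - -1) \left(-2\right)\right) = 8 - \left(2 + 28 - (-2 - -1) \left(-2\right)\right) = 8 - \left(2 + 28 - (-2 + 1) \left(-2\right)\right) = 8 - \left(2 + 28 \left(-1\right) \left(-1\right) \left(-2\right)\right) = 8 - \left(2 + 28 \cdot 1 \left(-2\right)\right) = 8 - \left(2 + 28 \left(-2\right)\right) = 8 - \left(2 - 56\right) = 8 - -54 = 8 + 54 = 62$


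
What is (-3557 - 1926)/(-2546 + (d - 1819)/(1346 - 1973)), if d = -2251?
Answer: 312531/144752 ≈ 2.1591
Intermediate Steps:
(-3557 - 1926)/(-2546 + (d - 1819)/(1346 - 1973)) = (-3557 - 1926)/(-2546 + (-2251 - 1819)/(1346 - 1973)) = -5483/(-2546 - 4070/(-627)) = -5483/(-2546 - 4070*(-1/627)) = -5483/(-2546 + 370/57) = -5483/(-144752/57) = -5483*(-57/144752) = 312531/144752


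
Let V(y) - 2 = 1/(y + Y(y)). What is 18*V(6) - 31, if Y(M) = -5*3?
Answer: 3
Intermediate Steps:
Y(M) = -15
V(y) = 2 + 1/(-15 + y) (V(y) = 2 + 1/(y - 15) = 2 + 1/(-15 + y))
18*V(6) - 31 = 18*((-29 + 2*6)/(-15 + 6)) - 31 = 18*((-29 + 12)/(-9)) - 31 = 18*(-1/9*(-17)) - 31 = 18*(17/9) - 31 = 34 - 31 = 3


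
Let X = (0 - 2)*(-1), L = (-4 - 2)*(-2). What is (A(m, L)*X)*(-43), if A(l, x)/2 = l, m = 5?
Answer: -860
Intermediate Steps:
L = 12 (L = -6*(-2) = 12)
A(l, x) = 2*l
X = 2 (X = -2*(-1) = 2)
(A(m, L)*X)*(-43) = ((2*5)*2)*(-43) = (10*2)*(-43) = 20*(-43) = -860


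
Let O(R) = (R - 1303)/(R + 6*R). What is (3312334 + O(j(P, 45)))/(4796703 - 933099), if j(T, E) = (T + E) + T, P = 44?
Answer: 770945446/899253831 ≈ 0.85732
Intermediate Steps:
j(T, E) = E + 2*T (j(T, E) = (E + T) + T = E + 2*T)
O(R) = (-1303 + R)/(7*R) (O(R) = (-1303 + R)/((7*R)) = (-1303 + R)*(1/(7*R)) = (-1303 + R)/(7*R))
(3312334 + O(j(P, 45)))/(4796703 - 933099) = (3312334 + (-1303 + (45 + 2*44))/(7*(45 + 2*44)))/(4796703 - 933099) = (3312334 + (-1303 + (45 + 88))/(7*(45 + 88)))/3863604 = (3312334 + (1/7)*(-1303 + 133)/133)*(1/3863604) = (3312334 + (1/7)*(1/133)*(-1170))*(1/3863604) = (3312334 - 1170/931)*(1/3863604) = (3083781784/931)*(1/3863604) = 770945446/899253831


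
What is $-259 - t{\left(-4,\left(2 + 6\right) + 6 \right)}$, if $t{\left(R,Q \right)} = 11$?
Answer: $-270$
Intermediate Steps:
$-259 - t{\left(-4,\left(2 + 6\right) + 6 \right)} = -259 - 11 = -270$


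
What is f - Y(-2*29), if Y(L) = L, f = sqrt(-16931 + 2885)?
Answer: 58 + I*sqrt(14046) ≈ 58.0 + 118.52*I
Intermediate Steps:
f = I*sqrt(14046) (f = sqrt(-14046) = I*sqrt(14046) ≈ 118.52*I)
f - Y(-2*29) = I*sqrt(14046) - (-2)*29 = I*sqrt(14046) - 1*(-58) = I*sqrt(14046) + 58 = 58 + I*sqrt(14046)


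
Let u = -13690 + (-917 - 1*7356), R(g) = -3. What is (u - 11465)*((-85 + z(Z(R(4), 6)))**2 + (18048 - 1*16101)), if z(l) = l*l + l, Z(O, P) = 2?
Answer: -273708464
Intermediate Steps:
z(l) = l + l**2 (z(l) = l**2 + l = l + l**2)
u = -21963 (u = -13690 + (-917 - 7356) = -13690 - 8273 = -21963)
(u - 11465)*((-85 + z(Z(R(4), 6)))**2 + (18048 - 1*16101)) = (-21963 - 11465)*((-85 + 2*(1 + 2))**2 + (18048 - 1*16101)) = -33428*((-85 + 2*3)**2 + (18048 - 16101)) = -33428*((-85 + 6)**2 + 1947) = -33428*((-79)**2 + 1947) = -33428*(6241 + 1947) = -33428*8188 = -273708464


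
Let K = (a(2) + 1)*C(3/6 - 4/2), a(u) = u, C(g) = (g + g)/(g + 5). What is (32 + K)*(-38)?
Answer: -7828/7 ≈ -1118.3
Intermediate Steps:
C(g) = 2*g/(5 + g) (C(g) = (2*g)/(5 + g) = 2*g/(5 + g))
K = -18/7 (K = (2 + 1)*(2*(3/6 - 4/2)/(5 + (3/6 - 4/2))) = 3*(2*(3*(⅙) - 4*½)/(5 + (3*(⅙) - 4*½))) = 3*(2*(½ - 2)/(5 + (½ - 2))) = 3*(2*(-3/2)/(5 - 3/2)) = 3*(2*(-3/2)/(7/2)) = 3*(2*(-3/2)*(2/7)) = 3*(-6/7) = -18/7 ≈ -2.5714)
(32 + K)*(-38) = (32 - 18/7)*(-38) = (206/7)*(-38) = -7828/7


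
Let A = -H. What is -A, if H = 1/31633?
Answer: 1/31633 ≈ 3.1613e-5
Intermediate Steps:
H = 1/31633 ≈ 3.1613e-5
A = -1/31633 (A = -1*1/31633 = -1/31633 ≈ -3.1613e-5)
-A = -1*(-1/31633) = 1/31633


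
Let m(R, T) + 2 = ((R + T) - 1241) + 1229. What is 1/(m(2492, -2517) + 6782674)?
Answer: 1/6782635 ≈ 1.4744e-7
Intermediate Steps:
m(R, T) = -14 + R + T (m(R, T) = -2 + (((R + T) - 1241) + 1229) = -2 + ((-1241 + R + T) + 1229) = -2 + (-12 + R + T) = -14 + R + T)
1/(m(2492, -2517) + 6782674) = 1/((-14 + 2492 - 2517) + 6782674) = 1/(-39 + 6782674) = 1/6782635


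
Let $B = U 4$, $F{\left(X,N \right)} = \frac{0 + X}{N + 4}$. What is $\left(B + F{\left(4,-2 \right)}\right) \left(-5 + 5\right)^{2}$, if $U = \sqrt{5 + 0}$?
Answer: $0$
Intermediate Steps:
$U = \sqrt{5} \approx 2.2361$
$F{\left(X,N \right)} = \frac{X}{4 + N}$
$B = 4 \sqrt{5}$ ($B = \sqrt{5} \cdot 4 = 4 \sqrt{5} \approx 8.9443$)
$\left(B + F{\left(4,-2 \right)}\right) \left(-5 + 5\right)^{2} = \left(4 \sqrt{5} + \frac{4}{4 - 2}\right) \left(-5 + 5\right)^{2} = \left(4 \sqrt{5} + \frac{4}{2}\right) 0^{2} = \left(4 \sqrt{5} + 4 \cdot \frac{1}{2}\right) 0 = \left(4 \sqrt{5} + 2\right) 0 = \left(2 + 4 \sqrt{5}\right) 0 = 0$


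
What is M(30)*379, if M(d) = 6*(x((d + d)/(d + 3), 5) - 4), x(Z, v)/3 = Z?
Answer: 36384/11 ≈ 3307.6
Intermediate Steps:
x(Z, v) = 3*Z
M(d) = -24 + 36*d/(3 + d) (M(d) = 6*(3*((d + d)/(d + 3)) - 4) = 6*(3*((2*d)/(3 + d)) - 4) = 6*(3*(2*d/(3 + d)) - 4) = 6*(6*d/(3 + d) - 4) = 6*(-4 + 6*d/(3 + d)) = -24 + 36*d/(3 + d))
M(30)*379 = (12*(-6 + 30)/(3 + 30))*379 = (12*24/33)*379 = (12*(1/33)*24)*379 = (96/11)*379 = 36384/11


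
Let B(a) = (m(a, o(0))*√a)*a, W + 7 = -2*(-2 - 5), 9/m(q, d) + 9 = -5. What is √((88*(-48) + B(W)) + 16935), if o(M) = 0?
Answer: √(50844 - 18*√7)/2 ≈ 112.69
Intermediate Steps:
m(q, d) = -9/14 (m(q, d) = 9/(-9 - 5) = 9/(-14) = 9*(-1/14) = -9/14)
W = 7 (W = -7 - 2*(-2 - 5) = -7 - 2*(-7) = -7 + 14 = 7)
B(a) = -9*a^(3/2)/14 (B(a) = (-9*√a/14)*a = -9*a^(3/2)/14)
√((88*(-48) + B(W)) + 16935) = √((88*(-48) - 9*√7/2) + 16935) = √((-4224 - 9*√7/2) + 16935) = √(12711 - 9*√7/2)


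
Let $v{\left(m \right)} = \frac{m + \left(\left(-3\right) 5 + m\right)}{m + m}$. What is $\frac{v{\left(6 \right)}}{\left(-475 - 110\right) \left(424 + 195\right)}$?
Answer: $\frac{1}{1448460} \approx 6.9039 \cdot 10^{-7}$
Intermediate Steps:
$v{\left(m \right)} = \frac{-15 + 2 m}{2 m}$ ($v{\left(m \right)} = \frac{m + \left(-15 + m\right)}{2 m} = \left(-15 + 2 m\right) \frac{1}{2 m} = \frac{-15 + 2 m}{2 m}$)
$\frac{v{\left(6 \right)}}{\left(-475 - 110\right) \left(424 + 195\right)} = \frac{\frac{1}{6} \left(- \frac{15}{2} + 6\right)}{\left(-475 - 110\right) \left(424 + 195\right)} = \frac{\frac{1}{6} \left(- \frac{3}{2}\right)}{\left(-585\right) 619} = - \frac{1}{4 \left(-362115\right)} = \left(- \frac{1}{4}\right) \left(- \frac{1}{362115}\right) = \frac{1}{1448460}$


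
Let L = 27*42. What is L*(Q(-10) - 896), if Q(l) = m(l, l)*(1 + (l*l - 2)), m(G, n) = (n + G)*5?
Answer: -12242664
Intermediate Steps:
m(G, n) = 5*G + 5*n (m(G, n) = (G + n)*5 = 5*G + 5*n)
L = 1134
Q(l) = 10*l*(-1 + l²) (Q(l) = (5*l + 5*l)*(1 + (l*l - 2)) = (10*l)*(1 + (l² - 2)) = (10*l)*(1 + (-2 + l²)) = (10*l)*(-1 + l²) = 10*l*(-1 + l²))
L*(Q(-10) - 896) = 1134*(10*(-10)*(-1 + (-10)²) - 896) = 1134*(10*(-10)*(-1 + 100) - 896) = 1134*(10*(-10)*99 - 896) = 1134*(-9900 - 896) = 1134*(-10796) = -12242664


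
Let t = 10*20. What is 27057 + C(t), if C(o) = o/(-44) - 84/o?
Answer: 14878619/550 ≈ 27052.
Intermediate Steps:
t = 200
C(o) = -84/o - o/44 (C(o) = o*(-1/44) - 84/o = -o/44 - 84/o = -84/o - o/44)
27057 + C(t) = 27057 + (-84/200 - 1/44*200) = 27057 + (-84*1/200 - 50/11) = 27057 + (-21/50 - 50/11) = 27057 - 2731/550 = 14878619/550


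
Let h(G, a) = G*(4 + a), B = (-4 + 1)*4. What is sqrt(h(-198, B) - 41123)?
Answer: I*sqrt(39539) ≈ 198.84*I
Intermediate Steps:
B = -12 (B = -3*4 = -12)
sqrt(h(-198, B) - 41123) = sqrt(-198*(4 - 12) - 41123) = sqrt(-198*(-8) - 41123) = sqrt(1584 - 41123) = sqrt(-39539) = I*sqrt(39539)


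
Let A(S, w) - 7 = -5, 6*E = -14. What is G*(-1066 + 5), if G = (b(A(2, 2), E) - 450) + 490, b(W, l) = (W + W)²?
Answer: -59416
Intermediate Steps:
E = -7/3 (E = (⅙)*(-14) = -7/3 ≈ -2.3333)
A(S, w) = 2 (A(S, w) = 7 - 5 = 2)
b(W, l) = 4*W² (b(W, l) = (2*W)² = 4*W²)
G = 56 (G = (4*2² - 450) + 490 = (4*4 - 450) + 490 = (16 - 450) + 490 = -434 + 490 = 56)
G*(-1066 + 5) = 56*(-1066 + 5) = 56*(-1061) = -59416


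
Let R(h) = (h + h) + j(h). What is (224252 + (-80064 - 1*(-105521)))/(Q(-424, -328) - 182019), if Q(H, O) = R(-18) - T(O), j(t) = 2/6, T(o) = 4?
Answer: -749127/546176 ≈ -1.3716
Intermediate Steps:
j(t) = ⅓ (j(t) = 2*(⅙) = ⅓)
R(h) = ⅓ + 2*h (R(h) = (h + h) + ⅓ = 2*h + ⅓ = ⅓ + 2*h)
Q(H, O) = -119/3 (Q(H, O) = (⅓ + 2*(-18)) - 1*4 = (⅓ - 36) - 4 = -107/3 - 4 = -119/3)
(224252 + (-80064 - 1*(-105521)))/(Q(-424, -328) - 182019) = (224252 + (-80064 - 1*(-105521)))/(-119/3 - 182019) = (224252 + (-80064 + 105521))/(-546176/3) = (224252 + 25457)*(-3/546176) = 249709*(-3/546176) = -749127/546176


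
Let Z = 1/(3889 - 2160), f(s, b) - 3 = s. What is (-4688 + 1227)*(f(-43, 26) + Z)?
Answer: 239359299/1729 ≈ 1.3844e+5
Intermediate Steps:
f(s, b) = 3 + s
Z = 1/1729 ≈ 0.00057837
(-4688 + 1227)*(f(-43, 26) + Z) = (-4688 + 1227)*((3 - 43) + 1/1729) = -3461*(-40 + 1/1729) = -3461*(-69159/1729) = 239359299/1729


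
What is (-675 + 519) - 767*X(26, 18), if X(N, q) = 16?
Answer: -12428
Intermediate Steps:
(-675 + 519) - 767*X(26, 18) = (-675 + 519) - 767*16 = -156 - 12272 = -12428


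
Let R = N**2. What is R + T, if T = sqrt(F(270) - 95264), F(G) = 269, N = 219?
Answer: 47961 + 3*I*sqrt(10555) ≈ 47961.0 + 308.21*I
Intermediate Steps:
R = 47961 (R = 219**2 = 47961)
T = 3*I*sqrt(10555) (T = sqrt(269 - 95264) = sqrt(-94995) = 3*I*sqrt(10555) ≈ 308.21*I)
R + T = 47961 + 3*I*sqrt(10555)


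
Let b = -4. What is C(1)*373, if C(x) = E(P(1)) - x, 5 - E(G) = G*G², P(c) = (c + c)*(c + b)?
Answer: 82060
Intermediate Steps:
P(c) = 2*c*(-4 + c) (P(c) = (c + c)*(c - 4) = (2*c)*(-4 + c) = 2*c*(-4 + c))
E(G) = 5 - G³ (E(G) = 5 - G*G² = 5 - G³)
C(x) = 221 - x (C(x) = (5 - (2*1*(-4 + 1))³) - x = (5 - (2*1*(-3))³) - x = (5 - 1*(-6)³) - x = (5 - 1*(-216)) - x = (5 + 216) - x = 221 - x)
C(1)*373 = (221 - 1*1)*373 = (221 - 1)*373 = 220*373 = 82060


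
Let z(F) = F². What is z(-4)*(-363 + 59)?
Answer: -4864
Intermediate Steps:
z(-4)*(-363 + 59) = (-4)²*(-363 + 59) = 16*(-304) = -4864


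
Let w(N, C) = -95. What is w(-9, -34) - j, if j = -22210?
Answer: 22115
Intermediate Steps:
w(-9, -34) - j = -95 - 1*(-22210) = -95 + 22210 = 22115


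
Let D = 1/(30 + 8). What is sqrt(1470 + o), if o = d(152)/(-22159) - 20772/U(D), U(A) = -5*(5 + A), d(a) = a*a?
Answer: sqrt(1027973532507788630)/21161845 ≈ 47.911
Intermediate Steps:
D = 1/38 ≈ 0.026316
d(a) = a**2
U(A) = -25 - 5*A
o = 17468832104/21161845 (o = 152**2/(-22159) - 20772/(-25 - 5*1/38) = 23104*(-1/22159) - 20772/(-25 - 5/38) = -23104/22159 - 20772/(-955/38) = -23104/22159 - 20772*(-38/955) = -23104/22159 + 789336/955 = 17468832104/21161845 ≈ 825.49)
sqrt(1470 + o) = sqrt(1470 + 17468832104/21161845) = sqrt(48576744254/21161845) = sqrt(1027973532507788630)/21161845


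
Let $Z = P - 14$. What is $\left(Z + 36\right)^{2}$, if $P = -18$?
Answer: $16$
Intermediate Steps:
$Z = -32$ ($Z = -18 - 14 = -32$)
$\left(Z + 36\right)^{2} = \left(-32 + 36\right)^{2} = 4^{2} = 16$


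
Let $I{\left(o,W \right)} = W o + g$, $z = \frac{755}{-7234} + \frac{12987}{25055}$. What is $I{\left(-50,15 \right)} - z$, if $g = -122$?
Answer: $- \frac{158123174073}{181247870} \approx -872.41$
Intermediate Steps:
$z = \frac{75031433}{181247870}$ ($z = 755 \left(- \frac{1}{7234}\right) + 12987 \cdot \frac{1}{25055} = - \frac{755}{7234} + \frac{12987}{25055} = \frac{75031433}{181247870} \approx 0.41397$)
$I{\left(o,W \right)} = -122 + W o$ ($I{\left(o,W \right)} = W o - 122 = -122 + W o$)
$I{\left(-50,15 \right)} - z = \left(-122 + 15 \left(-50\right)\right) - \frac{75031433}{181247870} = \left(-122 - 750\right) - \frac{75031433}{181247870} = -872 - \frac{75031433}{181247870} = - \frac{158123174073}{181247870}$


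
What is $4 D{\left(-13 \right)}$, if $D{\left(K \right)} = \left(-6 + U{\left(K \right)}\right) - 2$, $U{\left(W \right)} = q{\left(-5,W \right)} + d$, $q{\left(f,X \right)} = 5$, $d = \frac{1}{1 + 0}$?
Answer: $-8$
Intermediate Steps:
$d = 1$ ($d = 1^{-1} = 1$)
$U{\left(W \right)} = 6$ ($U{\left(W \right)} = 5 + 1 = 6$)
$D{\left(K \right)} = -2$ ($D{\left(K \right)} = \left(-6 + 6\right) - 2 = 0 - 2 = -2$)
$4 D{\left(-13 \right)} = 4 \left(-2\right) = -8$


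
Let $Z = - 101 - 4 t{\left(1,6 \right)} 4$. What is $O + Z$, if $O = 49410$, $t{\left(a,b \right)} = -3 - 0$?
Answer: $44562$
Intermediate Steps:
$t{\left(a,b \right)} = -3$ ($t{\left(a,b \right)} = -3 + 0 = -3$)
$Z = -4848$ ($Z = - 101 \left(-4\right) \left(-3\right) 4 = - 101 \cdot 12 \cdot 4 = \left(-101\right) 48 = -4848$)
$O + Z = 49410 - 4848 = 44562$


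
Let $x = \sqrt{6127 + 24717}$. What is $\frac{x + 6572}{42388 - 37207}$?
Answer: $\frac{6572}{5181} + \frac{2 \sqrt{7711}}{5181} \approx 1.3024$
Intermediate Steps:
$x = 2 \sqrt{7711}$ ($x = \sqrt{30844} = 2 \sqrt{7711} \approx 175.62$)
$\frac{x + 6572}{42388 - 37207} = \frac{2 \sqrt{7711} + 6572}{42388 - 37207} = \frac{6572 + 2 \sqrt{7711}}{5181} = \left(6572 + 2 \sqrt{7711}\right) \frac{1}{5181} = \frac{6572}{5181} + \frac{2 \sqrt{7711}}{5181}$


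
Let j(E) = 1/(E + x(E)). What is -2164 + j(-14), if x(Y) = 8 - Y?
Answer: -17311/8 ≈ -2163.9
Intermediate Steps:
j(E) = 1/8 (j(E) = 1/(E + (8 - E)) = 1/8)
-2164 + j(-14) = -2164 + 1/8 = -17311/8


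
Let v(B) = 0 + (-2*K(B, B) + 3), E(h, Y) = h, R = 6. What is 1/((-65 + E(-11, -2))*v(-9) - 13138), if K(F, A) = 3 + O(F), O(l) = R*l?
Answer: -1/21118 ≈ -4.7353e-5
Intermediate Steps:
O(l) = 6*l
K(F, A) = 3 + 6*F
v(B) = -3 - 12*B (v(B) = 0 + (-2*(3 + 6*B) + 3) = 0 + ((-6 - 12*B) + 3) = 0 + (-3 - 12*B) = -3 - 12*B)
1/((-65 + E(-11, -2))*v(-9) - 13138) = 1/((-65 - 11)*(-3 - 12*(-9)) - 13138) = 1/(-76*(-3 + 108) - 13138) = 1/(-76*105 - 13138) = 1/(-7980 - 13138) = 1/(-21118) = -1/21118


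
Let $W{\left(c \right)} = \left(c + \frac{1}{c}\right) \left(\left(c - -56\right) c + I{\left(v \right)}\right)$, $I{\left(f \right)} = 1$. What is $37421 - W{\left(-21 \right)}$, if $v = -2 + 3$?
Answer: $\frac{461413}{21} \approx 21972.0$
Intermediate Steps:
$v = 1$
$W{\left(c \right)} = \left(1 + c \left(56 + c\right)\right) \left(c + \frac{1}{c}\right)$ ($W{\left(c \right)} = \left(c + \frac{1}{c}\right) \left(\left(c - -56\right) c + 1\right) = \left(c + \frac{1}{c}\right) \left(\left(c + 56\right) c + 1\right) = \left(c + \frac{1}{c}\right) \left(\left(56 + c\right) c + 1\right) = \left(c + \frac{1}{c}\right) \left(c \left(56 + c\right) + 1\right) = \left(c + \frac{1}{c}\right) \left(1 + c \left(56 + c\right)\right) = \left(1 + c \left(56 + c\right)\right) \left(c + \frac{1}{c}\right)$)
$37421 - W{\left(-21 \right)} = 37421 - \left(56 + \frac{1}{-21} + \left(-21\right)^{3} + 2 \left(-21\right) + 56 \left(-21\right)^{2}\right) = 37421 - \left(56 - \frac{1}{21} - 9261 - 42 + 56 \cdot 441\right) = 37421 - \left(56 - \frac{1}{21} - 9261 - 42 + 24696\right) = 37421 - \frac{324428}{21} = \frac{461413}{21}$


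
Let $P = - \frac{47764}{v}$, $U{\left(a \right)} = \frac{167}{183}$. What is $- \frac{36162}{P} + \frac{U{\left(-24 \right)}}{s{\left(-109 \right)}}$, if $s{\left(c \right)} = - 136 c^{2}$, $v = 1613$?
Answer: $\frac{4311911233099945}{3530885970648} \approx 1221.2$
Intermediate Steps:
$U{\left(a \right)} = \frac{167}{183}$ ($U{\left(a \right)} = 167 \cdot \frac{1}{183} = \frac{167}{183}$)
$P = - \frac{47764}{1613} \approx -29.612$
$- \frac{36162}{P} + \frac{U{\left(-24 \right)}}{s{\left(-109 \right)}} = - \frac{36162}{- \frac{47764}{1613}} + \frac{167}{183 \left(- 136 \left(-109\right)^{2}\right)} = \left(-36162\right) \left(- \frac{1613}{47764}\right) + \frac{167}{183 \left(\left(-136\right) 11881\right)} = \frac{29164653}{23882} + \frac{167}{183 \left(-1615816\right)} = \frac{29164653}{23882} + \frac{167}{183} \left(- \frac{1}{1615816}\right) = \frac{29164653}{23882} - \frac{167}{295694328} = \frac{4311911233099945}{3530885970648}$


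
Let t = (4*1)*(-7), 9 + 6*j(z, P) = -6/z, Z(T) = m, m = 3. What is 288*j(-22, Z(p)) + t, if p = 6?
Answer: -4916/11 ≈ -446.91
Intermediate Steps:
Z(T) = 3
j(z, P) = -3/2 - 1/z (j(z, P) = -3/2 + (-6/z)/6 = -3/2 - 1/z)
t = -28 (t = 4*(-7) = -28)
288*j(-22, Z(p)) + t = 288*(-3/2 - 1/(-22)) - 28 = 288*(-3/2 - 1*(-1/22)) - 28 = 288*(-3/2 + 1/22) - 28 = 288*(-16/11) - 28 = -4608/11 - 28 = -4916/11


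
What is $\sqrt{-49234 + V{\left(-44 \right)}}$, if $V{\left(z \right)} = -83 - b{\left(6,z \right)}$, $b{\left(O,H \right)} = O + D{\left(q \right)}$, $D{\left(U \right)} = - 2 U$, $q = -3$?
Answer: $9 i \sqrt{609} \approx 222.1 i$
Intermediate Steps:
$b{\left(O,H \right)} = 6 + O$ ($b{\left(O,H \right)} = O - -6 = O + 6 = 6 + O$)
$V{\left(z \right)} = -95$ ($V{\left(z \right)} = -83 - \left(6 + 6\right) = -83 - 12 = -95$)
$\sqrt{-49234 + V{\left(-44 \right)}} = \sqrt{-49234 - 95} = \sqrt{-49329} = 9 i \sqrt{609}$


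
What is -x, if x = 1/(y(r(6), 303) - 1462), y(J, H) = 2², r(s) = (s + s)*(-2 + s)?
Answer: 1/1458 ≈ 0.00068587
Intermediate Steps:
r(s) = 2*s*(-2 + s) (r(s) = (2*s)*(-2 + s) = 2*s*(-2 + s))
y(J, H) = 4
x = -1/1458 (x = 1/(4 - 1462) = 1/(-1458) = -1/1458 ≈ -0.00068587)
-x = -1*(-1/1458) = 1/1458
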